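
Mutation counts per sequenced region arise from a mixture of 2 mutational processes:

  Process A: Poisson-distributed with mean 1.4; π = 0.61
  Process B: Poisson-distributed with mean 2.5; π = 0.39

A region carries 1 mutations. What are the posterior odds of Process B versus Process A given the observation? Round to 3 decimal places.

Only the two components matter; the odds are (w_i f_i(x)) / (w_j f_j(x)).
Evaluate each component's likelihood at the observed value:
  f_A = e^(−1.4)·1.4^1/1! = 0.345236
  f_B = e^(−2.5)·2.5^1/1! = 0.205212
0.0800329 / 0.210594 ≈ 0.380

0.380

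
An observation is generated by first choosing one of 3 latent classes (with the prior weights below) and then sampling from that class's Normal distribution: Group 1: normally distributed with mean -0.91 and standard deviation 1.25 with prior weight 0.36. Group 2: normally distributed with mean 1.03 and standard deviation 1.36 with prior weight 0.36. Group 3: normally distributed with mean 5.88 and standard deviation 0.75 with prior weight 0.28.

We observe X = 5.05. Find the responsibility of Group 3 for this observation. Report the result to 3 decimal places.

P(component k | x) = π_k·f_k(x) / marginal(x), where marginal(x) = Σ_j π_j·f_j(x).
Evaluate each component's likelihood at the observed value:
  p_1 = (1/(1.25·√(2π)))·exp(−(5.05−-0.91)²/(2·1.25²)) = 0.319154·exp(-11.36691) = 3.69329e-06
  p_2 = (1/(1.36·√(2π)))·exp(−(5.05−1.03)²/(2·1.36²)) = 0.293340·exp(-4.36862) = 0.00371624
  p_3 = (1/(0.75·√(2π)))·exp(−(5.05−5.88)²/(2·0.75²)) = 0.531923·exp(-0.61236) = 0.288341
Unnormalised posteriors:
  π_1·p_1 = 0.36 × 3.69329e-06 = 1.32958e-06
  π_2·p_2 = 0.36 × 0.00371624 = 0.00133785
  π_3·p_3 = 0.28 × 0.288341 = 0.0807354
Marginal: 1.32958e-06 + 0.00133785 + 0.0807354 = 0.0820746
So the posterior for Group 3 is 0.0807354 / 0.0820746 ≈ 0.984.

0.984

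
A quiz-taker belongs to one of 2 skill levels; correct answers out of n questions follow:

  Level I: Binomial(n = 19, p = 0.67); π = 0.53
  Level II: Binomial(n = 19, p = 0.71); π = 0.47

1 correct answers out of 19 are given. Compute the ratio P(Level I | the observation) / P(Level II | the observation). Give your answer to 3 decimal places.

10.891

Posterior odds = (π_i f_i(x)) / (π_j f_j(x)); the normalising sum cancels.
Binomial probabilities:
  f_I = 2.74207e-08
  f_II = 2.83907e-09
Odds = (0.53/0.47) × (2.74207e-08/2.83907e-09) = 1.12766 × 9.65836 ≈ 10.891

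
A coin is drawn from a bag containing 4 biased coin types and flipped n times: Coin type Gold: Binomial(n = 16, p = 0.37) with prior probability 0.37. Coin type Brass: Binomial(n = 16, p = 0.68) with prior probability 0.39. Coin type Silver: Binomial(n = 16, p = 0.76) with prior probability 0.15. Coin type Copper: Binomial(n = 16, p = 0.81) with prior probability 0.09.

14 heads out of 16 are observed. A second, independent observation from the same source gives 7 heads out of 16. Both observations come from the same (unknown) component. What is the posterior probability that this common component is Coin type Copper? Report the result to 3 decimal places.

0.024

The responsibility of component k is w_k f_k(x) divided by Σ_j w_j f_j(x).
Since both observations come from the same component, the likelihood for component k is f_k(x₁)·f_k(x₂).
  p_Gold = [4.29226e-05] × [0.169786] = 7.28768e-06
  p_Brass = [0.05554] × [0.0270606] = 0.00150295
  p_Silver = [0.14825] × [0.00442611] = 0.00065617
  p_Copper = [0.226714] × [0.000844508] = 0.000191462
Unnormalised posteriors:
  w_Gold·p_Gold = 0.37 × 7.28768e-06 = 2.69644e-06
  w_Brass·p_Brass = 0.39 × 0.00150295 = 0.00058615
  w_Silver·p_Silver = 0.15 × 0.00065617 = 9.84255e-05
  w_Copper·p_Copper = 0.09 × 0.000191462 = 1.72316e-05
Sum: 2.69644e-06 + 0.00058615 + 9.84255e-05 + 1.72316e-05 = 0.000704504
P(Coin type Copper | x) ≈ 0.024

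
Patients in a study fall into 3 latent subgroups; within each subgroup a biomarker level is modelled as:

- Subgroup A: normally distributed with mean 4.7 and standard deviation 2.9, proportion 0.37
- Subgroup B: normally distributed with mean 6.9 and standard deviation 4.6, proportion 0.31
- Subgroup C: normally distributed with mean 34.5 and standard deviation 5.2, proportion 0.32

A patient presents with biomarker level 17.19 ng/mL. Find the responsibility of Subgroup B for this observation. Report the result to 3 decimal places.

P(component k | x) = P(Z=k)·f_k(x) / marginal(x), where marginal(x) = Σ_j P(Z=j)·f_j(x).
Normal densities:
  f_A = (1/(2.9·√(2π)))·exp(−(17.19−4.7)²/(2·2.9²)) = 0.137566·exp(-9.27468) = 1.28994e-05
  f_B = (1/(4.6·√(2π)))·exp(−(17.19−6.9)²/(2·4.6²)) = 0.086727·exp(-2.50199) = 0.00710482
  f_C = (1/(5.2·√(2π)))·exp(−(17.19−34.5)²/(2·5.2²)) = 0.076720·exp(-5.54061) = 0.000301059
Unnormalised posteriors:
  P(Z=A)·f_A = 0.37 × 1.28994e-05 = 4.77279e-06
  P(Z=B)·f_B = 0.31 × 0.00710482 = 0.00220249
  P(Z=C)·f_C = 0.32 × 0.000301059 = 9.63388e-05
Normaliser: 4.77279e-06 + 0.00220249 + 9.63388e-05 = 0.00230361
Responsibility of Subgroup B: 0.00220249 / 0.00230361 ≈ 0.956

0.956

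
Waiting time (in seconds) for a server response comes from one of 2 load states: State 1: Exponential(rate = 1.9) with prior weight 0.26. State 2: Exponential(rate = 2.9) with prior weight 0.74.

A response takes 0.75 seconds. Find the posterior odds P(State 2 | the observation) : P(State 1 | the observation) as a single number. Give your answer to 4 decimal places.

2.0520

Only the two components matter; the odds are (w_i f_i(x)) / (w_j f_j(x)).
Exponential densities:
  p_1 = 0.456966
  p_2 = 0.329464
Odds = (0.74/0.26) × (0.329464/0.456966) = 2.84615 × 0.720981 ≈ 2.0520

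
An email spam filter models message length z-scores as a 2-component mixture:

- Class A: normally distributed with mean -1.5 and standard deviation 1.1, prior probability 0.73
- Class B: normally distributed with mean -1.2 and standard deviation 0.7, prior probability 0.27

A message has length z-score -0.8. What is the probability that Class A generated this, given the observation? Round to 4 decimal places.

0.6233

The responsibility of component k is P(Z=k) f_k(x) divided by Σ_j P(Z=j) f_j(x).
Normal densities:
  f_A = (1/(1.1·√(2π)))·exp(−(-0.8−-1.5)²/(2·1.1²)) = 0.362675·exp(-0.20248) = 0.296198
  f_B = (1/(0.7·√(2π)))·exp(−(-0.8−-1.2)²/(2·0.7²)) = 0.569918·exp(-0.16327) = 0.484068
Unnormalised posteriors:
  P(Z=A)·f_A = 0.73 × 0.296198 = 0.216224
  P(Z=B)·f_B = 0.27 × 0.484068 = 0.130698
Marginal: 0.216224 + 0.130698 = 0.346923
Responsibility of Class A: 0.216224 / 0.346923 ≈ 0.6233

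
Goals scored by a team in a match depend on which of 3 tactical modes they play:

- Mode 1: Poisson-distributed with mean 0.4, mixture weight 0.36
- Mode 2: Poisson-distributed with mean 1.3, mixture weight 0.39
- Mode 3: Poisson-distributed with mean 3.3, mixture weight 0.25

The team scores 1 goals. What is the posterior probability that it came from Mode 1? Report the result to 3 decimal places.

0.364

P(component k | x) = π_k·f_k(x) / marginal(x), where marginal(x) = Σ_j π_j·f_j(x).
Poisson probabilities:
  f_1 = 0.268128
  f_2 = 0.354291
  f_3 = 0.121714
Unnormalised posteriors:
  π_1·f_1 = 0.36 × 0.268128 = 0.0965261
  π_2·f_2 = 0.39 × 0.354291 = 0.138174
  π_3·f_3 = 0.25 × 0.121714 = 0.0304286
Sum: 0.0965261 + 0.138174 + 0.0304286 = 0.265128
P(Mode 1 | 1 goals) = 0.0965261 / 0.265128 ≈ 0.364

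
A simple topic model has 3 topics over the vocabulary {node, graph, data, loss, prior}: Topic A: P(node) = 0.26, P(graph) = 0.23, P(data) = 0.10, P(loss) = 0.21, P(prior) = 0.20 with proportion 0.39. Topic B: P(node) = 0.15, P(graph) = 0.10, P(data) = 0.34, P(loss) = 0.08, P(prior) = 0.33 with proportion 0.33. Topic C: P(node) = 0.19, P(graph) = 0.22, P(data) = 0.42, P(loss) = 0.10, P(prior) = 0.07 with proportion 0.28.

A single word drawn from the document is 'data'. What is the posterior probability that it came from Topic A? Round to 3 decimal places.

0.145

P(component k | x) = π_k·f_k(x) / marginal(x), where marginal(x) = Σ_j π_j·f_j(x).
Component likelihoods at x = 'data':
  f_A = 0.1
  f_B = 0.34
  f_C = 0.42
Unnormalised posteriors:
  π_A·f_A = 0.39 × 0.1 = 0.039
  π_B·f_B = 0.33 × 0.34 = 0.1122
  π_C·f_C = 0.28 × 0.42 = 0.1176
Evidence: 0.039 + 0.1122 + 0.1176 = 0.2688
P(Topic A | 'data') ≈ 0.145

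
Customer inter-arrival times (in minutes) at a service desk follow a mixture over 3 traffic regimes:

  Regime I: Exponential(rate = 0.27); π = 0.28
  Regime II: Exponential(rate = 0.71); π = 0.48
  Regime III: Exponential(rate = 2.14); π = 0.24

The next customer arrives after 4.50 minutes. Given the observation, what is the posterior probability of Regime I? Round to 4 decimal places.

The responsibility of component k is π_k f_k(x) divided by Σ_j π_j f_j(x).
Evaluate each component's likelihood at the observed value:
  f_I = 0.0801117
  f_II = 0.0290862
  f_III = 0.000140656
Multiply by the mixture weights:
  π_I·f_I = 0.28 × 0.0801117 = 0.0224313
  π_II·f_II = 0.48 × 0.0290862 = 0.0139614
  π_III·f_III = 0.24 × 0.000140656 = 3.37574e-05
Marginal: 0.0224313 + 0.0139614 + 3.37574e-05 = 0.0364264
Responsibility of Regime I: 0.0224313 / 0.0364264 ≈ 0.6158

0.6158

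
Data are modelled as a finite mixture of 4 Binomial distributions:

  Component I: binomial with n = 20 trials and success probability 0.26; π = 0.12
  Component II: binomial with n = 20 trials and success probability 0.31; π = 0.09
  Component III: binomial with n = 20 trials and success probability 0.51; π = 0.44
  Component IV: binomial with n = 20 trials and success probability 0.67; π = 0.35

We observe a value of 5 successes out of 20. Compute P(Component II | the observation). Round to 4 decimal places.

By Bayes' theorem, P(k | x) = π_k f_k(x) / Σ_j π_j f_j(x).
Component likelihoods at x = 5 successes out of 20:
  L_I = 0.201273
  L_II = 0.16982
  L_III = 0.0120569
  L_IV = 0.000125466
Unnormalised posteriors:
  π_I·L_I = 0.12 × 0.201273 = 0.0241528
  π_II·L_II = 0.09 × 0.16982 = 0.0152838
  π_III·L_III = 0.44 × 0.0120569 = 0.00530504
  π_IV·L_IV = 0.35 × 0.000125466 = 4.39132e-05
Denominator: 0.0241528 + 0.0152838 + 0.00530504 + 4.39132e-05 = 0.0447855
P(Component II | the observation) ≈ 0.3413

0.3413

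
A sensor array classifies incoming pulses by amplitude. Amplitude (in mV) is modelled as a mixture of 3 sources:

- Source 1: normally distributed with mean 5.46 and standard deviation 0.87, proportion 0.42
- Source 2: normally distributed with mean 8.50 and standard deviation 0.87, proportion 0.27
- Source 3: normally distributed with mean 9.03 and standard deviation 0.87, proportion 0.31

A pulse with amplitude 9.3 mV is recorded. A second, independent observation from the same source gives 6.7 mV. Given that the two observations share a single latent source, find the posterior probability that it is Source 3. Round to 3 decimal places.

0.282

The responsibility of component k is π_k f_k(x) divided by Σ_j π_j f_j(x).
Since both observations come from the same component, the likelihood for component k is f_k(x₁)·f_k(x₂).
  p_1 = [2.69787e-05] × [0.166061] = 4.48012e-06
  p_2 = [0.300456] × [0.0539345] = 0.0162049
  p_3 = [0.436995] × [0.0127026] = 0.00555097
Unnormalised posteriors:
  π_1·p_1 = 0.42 × 4.48012e-06 = 1.88165e-06
  π_2·p_2 = 0.27 × 0.0162049 = 0.00437533
  π_3·p_3 = 0.31 × 0.00555097 = 0.0017208
Denominator: 1.88165e-06 + 0.00437533 + 0.0017208 = 0.00609802
Responsibility of Source 3: 0.0017208 / 0.00609802 ≈ 0.282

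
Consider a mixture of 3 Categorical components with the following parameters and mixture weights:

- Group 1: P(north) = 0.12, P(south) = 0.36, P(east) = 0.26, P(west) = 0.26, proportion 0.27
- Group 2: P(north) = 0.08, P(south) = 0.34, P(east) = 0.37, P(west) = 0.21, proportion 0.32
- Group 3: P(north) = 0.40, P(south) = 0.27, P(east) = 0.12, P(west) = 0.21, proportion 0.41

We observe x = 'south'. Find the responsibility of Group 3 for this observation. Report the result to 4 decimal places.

0.3495

The responsibility of component k is w_k f_k(x) divided by Σ_j w_j f_j(x).
Categorical probabilities:
  f_1 = P(south | comp) = 0.36
  f_2 = P(south | comp) = 0.34
  f_3 = P(south | comp) = 0.27
Multiply by the mixture weights:
  w_1·f_1 = 0.27 × 0.36 = 0.0972
  w_2·f_2 = 0.32 × 0.34 = 0.1088
  w_3·f_3 = 0.41 × 0.27 = 0.1107
Marginal: 0.0972 + 0.1088 + 0.1107 = 0.3167
P(Group 3 | the observation) ≈ 0.3495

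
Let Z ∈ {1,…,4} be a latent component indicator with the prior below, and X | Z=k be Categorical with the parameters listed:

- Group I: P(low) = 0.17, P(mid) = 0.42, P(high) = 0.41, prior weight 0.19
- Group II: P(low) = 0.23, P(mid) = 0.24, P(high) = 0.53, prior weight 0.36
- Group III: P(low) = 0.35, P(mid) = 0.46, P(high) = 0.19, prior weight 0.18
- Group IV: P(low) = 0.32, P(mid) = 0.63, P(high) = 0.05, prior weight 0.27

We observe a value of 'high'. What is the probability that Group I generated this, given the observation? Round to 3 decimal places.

0.246

Apply Bayes' rule: the posterior for each component is proportional to its prior times its likelihood at x.
Component likelihoods at x = 'high':
  p_I = 0.41
  p_II = 0.53
  p_III = 0.19
  p_IV = 0.05
Unnormalised posteriors:
  P(Z=I)·p_I = 0.19 × 0.41 = 0.0779
  P(Z=II)·p_II = 0.36 × 0.53 = 0.1908
  P(Z=III)·p_III = 0.18 × 0.19 = 0.0342
  P(Z=IV)·p_IV = 0.27 × 0.05 = 0.0135
Normaliser: 0.0779 + 0.1908 + 0.0342 + 0.0135 = 0.3164
So the posterior for Group I is 0.0779 / 0.3164 ≈ 0.246.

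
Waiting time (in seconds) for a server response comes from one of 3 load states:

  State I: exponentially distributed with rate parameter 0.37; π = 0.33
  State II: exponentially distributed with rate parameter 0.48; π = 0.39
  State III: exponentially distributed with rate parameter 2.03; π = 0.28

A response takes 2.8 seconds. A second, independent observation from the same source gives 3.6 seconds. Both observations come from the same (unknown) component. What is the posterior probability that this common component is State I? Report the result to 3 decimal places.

0.504

P(component k | x) = π_k·f_k(x) / marginal(x), where marginal(x) = Σ_j π_j·f_j(x).
Since both observations come from the same component, the likelihood for component k is f_k(x₁)·f_k(x₂).
  f_I = [0.131302] × [0.0976611] = 0.0128231
  f_II = [0.125184] × [0.0852669] = 0.0106741
  f_III = [0.00690186] × [0.00136042] = 9.38941e-06
Weight by the priors:
  π_I·f_I = 0.33 × 0.0128231 = 0.00423163
  π_II·f_II = 0.39 × 0.0106741 = 0.00416289
  π_III·f_III = 0.28 × 9.38941e-06 = 2.62903e-06
Marginal: 0.00423163 + 0.00416289 + 2.62903e-06 = 0.00839715
So the posterior for State I is 0.00423163 / 0.00839715 ≈ 0.504.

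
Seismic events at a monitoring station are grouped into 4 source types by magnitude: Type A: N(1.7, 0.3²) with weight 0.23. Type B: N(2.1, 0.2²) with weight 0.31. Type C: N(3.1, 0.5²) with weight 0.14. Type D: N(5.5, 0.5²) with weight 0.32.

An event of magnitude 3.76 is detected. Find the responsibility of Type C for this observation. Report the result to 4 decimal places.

0.9873

By Bayes' theorem, P(k | x) = π_k f_k(x) / Σ_j π_j f_j(x).
Normal densities:
  p_A = (1/(0.3·√(2π)))·exp(−(3.76−1.7)²/(2·0.3²)) = 1.329808·exp(-23.57556) = 7.67459e-11
  p_B = (1/(0.2·√(2π)))·exp(−(3.76−2.1)²/(2·0.2²)) = 1.994711·exp(-34.44500) = 2.19082e-15
  p_C = (1/(0.5·√(2π)))·exp(−(3.76−3.1)²/(2·0.5²)) = 0.797885·exp(-0.87120) = 0.333874
  p_D = (1/(0.5·√(2π)))·exp(−(3.76−5.5)²/(2·0.5²)) = 0.797885·exp(-6.05520) = 0.00187154
Weight by the priors:
  π_A·p_A = 0.23 × 7.67459e-11 = 1.76516e-11
  π_B·p_B = 0.31 × 2.19082e-15 = 6.79154e-16
  π_C·p_C = 0.14 × 0.333874 = 0.0467424
  π_D·p_D = 0.32 × 0.00187154 = 0.000598894
Evidence: 1.76516e-11 + 6.79154e-16 + 0.0467424 + 0.000598894 = 0.0473413
P(Type C | the observation) ≈ 0.9873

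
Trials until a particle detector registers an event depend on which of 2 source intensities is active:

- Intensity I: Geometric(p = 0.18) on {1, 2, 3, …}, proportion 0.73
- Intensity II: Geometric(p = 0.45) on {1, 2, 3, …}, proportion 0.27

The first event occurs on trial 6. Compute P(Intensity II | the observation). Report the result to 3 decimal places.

By Bayes' theorem, P(k | x) = w_k f_k(x) / Σ_j w_j f_j(x).
Geometric probabilities:
  p_I = 0.18·(1−0.18)^5 = 0.18·0.37074 = 0.0667332
  p_II = 0.45·(1−0.45)^5 = 0.45·0.0503284 = 0.0226478
Prior × likelihood for each component:
  w_I·p_I = 0.73 × 0.0667332 = 0.0487152
  w_II·p_II = 0.27 × 0.0226478 = 0.00611491
Marginal: 0.0487152 + 0.00611491 = 0.0548301
P(Intensity II | 6) = 0.00611491 / 0.0548301 ≈ 0.112

0.112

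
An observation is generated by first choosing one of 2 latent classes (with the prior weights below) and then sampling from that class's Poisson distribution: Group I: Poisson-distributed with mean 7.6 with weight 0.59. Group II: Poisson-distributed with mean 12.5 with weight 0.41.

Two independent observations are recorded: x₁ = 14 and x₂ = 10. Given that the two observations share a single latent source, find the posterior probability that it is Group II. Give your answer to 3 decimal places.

0.855

Posterior ∝ prior × likelihood, so P(k | x) ∝ P(Z=k) f_k(x); normalise over all components.
Since both observations come from the same component, the likelihood for component k is f_k(x₁)·f_k(x₂).
  L_I = [e^(−7.6)·7.6^14/14! = 0.0123124] × [0.0886614] = 0.00109164
  L_II = [e^(−12.5)·12.5^14/14! = 0.0971965] × [0.0956436] = 0.00929623
Weight by the priors:
  P(Z=I)·L_I = 0.59 × 0.00109164 = 0.000644067
  P(Z=II)·L_II = 0.41 × 0.00929623 = 0.00381145
Marginal: 0.000644067 + 0.00381145 = 0.00445552
So the posterior for Group II is 0.00381145 / 0.00445552 ≈ 0.855.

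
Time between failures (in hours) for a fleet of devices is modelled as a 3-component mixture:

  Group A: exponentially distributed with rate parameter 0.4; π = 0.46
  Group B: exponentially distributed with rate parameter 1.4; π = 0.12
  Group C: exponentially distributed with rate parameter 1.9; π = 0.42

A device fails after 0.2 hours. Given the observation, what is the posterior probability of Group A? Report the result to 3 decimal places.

0.202

The responsibility of component k is π_k f_k(x) divided by Σ_j π_j f_j(x).
Exponential densities:
  f_A = 0.369247
  f_B = 1.0581
  f_C = 1.29934
Prior × likelihood for each component:
  π_A·f_A = 0.46 × 0.369247 = 0.169853
  π_B·f_B = 0.12 × 1.0581 = 0.126972
  π_C·f_C = 0.42 × 1.29934 = 0.545721
Normaliser: 0.169853 + 0.126972 + 0.545721 = 0.842546
So the posterior for Group A is 0.169853 / 0.842546 ≈ 0.202.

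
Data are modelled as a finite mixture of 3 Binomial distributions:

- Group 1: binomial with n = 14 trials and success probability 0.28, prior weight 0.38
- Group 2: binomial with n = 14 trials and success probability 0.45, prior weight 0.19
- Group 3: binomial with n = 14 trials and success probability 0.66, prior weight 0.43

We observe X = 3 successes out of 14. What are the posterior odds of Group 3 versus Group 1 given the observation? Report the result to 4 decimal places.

0.0039

Since P(k|x) ∝ w_k f_k(x), the posterior odds are w_i f_i(x) / (w_j f_j(x)).
Binomial probabilities:
  p_1 = C(14,3)·0.28^3·0.72^11 = 364·0.021952·0.0269561 = 0.215394
  p_2 = C(14,3)·0.45^3·0.55^11 = 364·0.091125·0.00139312 = 0.0462092
  p_3 = C(14,3)·0.66^3·0.34^11 = 364·0.287496·7.01888e-06 = 0.000734516
Odds = (0.43/0.38) × (0.000734516/0.215394) = 1.13158 × 0.00341011 ≈ 0.0039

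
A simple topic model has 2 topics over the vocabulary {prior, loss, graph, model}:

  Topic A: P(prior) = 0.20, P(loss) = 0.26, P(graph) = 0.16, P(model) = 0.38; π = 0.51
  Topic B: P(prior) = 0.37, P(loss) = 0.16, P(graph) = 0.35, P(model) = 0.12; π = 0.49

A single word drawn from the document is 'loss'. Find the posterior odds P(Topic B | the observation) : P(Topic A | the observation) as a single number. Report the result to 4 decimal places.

0.5913

The posterior odds equal the prior odds times the likelihood ratio: (π_i/π_j)·(f_i(x)/f_j(x)).
Categorical probabilities:
  f_A = P(loss | comp) = 0.26
  f_B = P(loss | comp) = 0.16
Odds = (0.49/0.51) × (0.16/0.26) = 0.960784 × 0.615385 ≈ 0.5913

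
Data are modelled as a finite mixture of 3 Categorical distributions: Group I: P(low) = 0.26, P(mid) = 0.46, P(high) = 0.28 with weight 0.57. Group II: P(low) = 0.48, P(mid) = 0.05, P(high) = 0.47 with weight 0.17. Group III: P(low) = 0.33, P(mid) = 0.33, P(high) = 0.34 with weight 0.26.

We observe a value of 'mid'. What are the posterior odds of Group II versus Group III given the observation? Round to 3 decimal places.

0.099

Since P(k|x) ∝ P(Z=k) f_k(x), the posterior odds are P(Z=i) f_i(x) / (P(Z=j) f_j(x)).
Categorical probabilities:
  f_I = P(mid | comp) = 0.46
  f_II = P(mid | comp) = 0.05
  f_III = P(mid | comp) = 0.33
0.0085 / 0.0858 ≈ 0.099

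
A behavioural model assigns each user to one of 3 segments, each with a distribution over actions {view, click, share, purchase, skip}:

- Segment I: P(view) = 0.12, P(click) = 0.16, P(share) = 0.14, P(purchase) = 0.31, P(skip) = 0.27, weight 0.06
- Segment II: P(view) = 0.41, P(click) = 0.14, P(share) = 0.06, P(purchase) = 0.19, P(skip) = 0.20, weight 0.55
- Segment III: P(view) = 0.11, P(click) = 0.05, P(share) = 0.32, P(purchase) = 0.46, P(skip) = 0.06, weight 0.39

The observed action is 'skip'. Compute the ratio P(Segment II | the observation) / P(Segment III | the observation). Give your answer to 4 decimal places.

Posterior odds = (π_i f_i(x)) / (π_j f_j(x)); the normalising sum cancels.
Component likelihoods at x = 'skip':
  L_I = P(skip | comp) = 0.27
  L_II = P(skip | comp) = 0.20
  L_III = P(skip | comp) = 0.06
0.11 / 0.0234 ≈ 4.7009

4.7009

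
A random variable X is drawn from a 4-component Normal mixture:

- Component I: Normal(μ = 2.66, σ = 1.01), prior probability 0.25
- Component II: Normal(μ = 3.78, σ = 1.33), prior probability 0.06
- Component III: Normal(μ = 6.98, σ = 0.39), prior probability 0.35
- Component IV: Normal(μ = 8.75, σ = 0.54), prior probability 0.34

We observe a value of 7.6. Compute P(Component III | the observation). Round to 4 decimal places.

The responsibility of component k is P(Z=k) f_k(x) divided by Σ_j P(Z=j) f_j(x).
Normal densities:
  p_I = (1/(1.01·√(2π)))·exp(−(7.6−2.66)²/(2·1.01²)) = 0.394992·exp(-11.96138) = 2.52249e-06
  p_II = (1/(1.33·√(2π)))·exp(−(7.6−3.78)²/(2·1.33²)) = 0.299957·exp(-4.12471) = 0.00484975
  p_III = (1/(0.39·√(2π)))·exp(−(7.6−6.98)²/(2·0.39²)) = 1.022929·exp(-1.26364) = 0.289103
  p_IV = (1/(0.54·√(2π)))·exp(−(7.6−8.75)²/(2·0.54²)) = 0.738782·exp(-2.26766) = 0.0765039
Prior × likelihood for each component:
  P(Z=I)·p_I = 0.25 × 2.52249e-06 = 6.30622e-07
  P(Z=II)·p_II = 0.06 × 0.00484975 = 0.000290985
  P(Z=III)·p_III = 0.35 × 0.289103 = 0.101186
  P(Z=IV)·p_IV = 0.34 × 0.0765039 = 0.0260113
Marginal: 6.30622e-07 + 0.000290985 + 0.101186 + 0.0260113 = 0.127489
P(Component III | 7.6) = 0.101186 / 0.127489 ≈ 0.7937

0.7937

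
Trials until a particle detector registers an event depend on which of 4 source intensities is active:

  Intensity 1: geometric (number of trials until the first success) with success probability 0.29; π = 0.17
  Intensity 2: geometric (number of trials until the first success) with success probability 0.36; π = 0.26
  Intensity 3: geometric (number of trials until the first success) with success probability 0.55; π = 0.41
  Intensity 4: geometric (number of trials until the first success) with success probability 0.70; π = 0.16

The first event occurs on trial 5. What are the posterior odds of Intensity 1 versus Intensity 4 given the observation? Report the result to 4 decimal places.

The posterior odds equal the prior odds times the likelihood ratio: (π_i/π_j)·(f_i(x)/f_j(x)).
Geometric probabilities:
  p_1 = 0.0736939
  p_2 = 0.060398
  p_3 = 0.0225534
  p_4 = 0.00567
0.012528 / 0.0009072 ≈ 13.8095

13.8095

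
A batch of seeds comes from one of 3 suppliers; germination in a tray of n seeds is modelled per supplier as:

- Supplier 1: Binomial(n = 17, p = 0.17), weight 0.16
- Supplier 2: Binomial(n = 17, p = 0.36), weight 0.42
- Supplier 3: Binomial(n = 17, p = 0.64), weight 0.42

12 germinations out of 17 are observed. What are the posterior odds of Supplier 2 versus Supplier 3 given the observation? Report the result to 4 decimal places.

Posterior odds = (π_i f_i(x)) / (π_j f_j(x)); the normalising sum cancels.
Component likelihoods at x = 12 germinations out of 17:
  p_1 = 1.42013e-06
  p_2 = 0.00314833
  p_3 = 0.176694
Odds = (0.42/0.42) × (0.00314833/0.176694) = 1 × 0.0178179 ≈ 0.0178

0.0178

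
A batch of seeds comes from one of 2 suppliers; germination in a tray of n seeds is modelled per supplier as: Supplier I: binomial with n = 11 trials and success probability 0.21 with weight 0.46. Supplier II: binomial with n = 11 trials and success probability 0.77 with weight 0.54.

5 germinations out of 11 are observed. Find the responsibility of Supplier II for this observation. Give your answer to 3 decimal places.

P(component k | x) = w_k·f_k(x) / marginal(x), where marginal(x) = Σ_j w_j·f_j(x).
Binomial probabilities:
  p_I = C(11,5)·0.21^5·0.79^6 = 462·0.00040841·0.243087 = 0.0458671
  p_II = C(11,5)·0.77^5·0.23^6 = 462·0.270678·0.000148036 = 0.0185124
Prior × likelihood for each component:
  w_I·p_I = 0.46 × 0.0458671 = 0.0210989
  w_II·p_II = 0.54 × 0.0185124 = 0.00999669
Marginal: 0.0210989 + 0.00999669 = 0.0310955
So the posterior for Supplier II is 0.00999669 / 0.0310955 ≈ 0.321.

0.321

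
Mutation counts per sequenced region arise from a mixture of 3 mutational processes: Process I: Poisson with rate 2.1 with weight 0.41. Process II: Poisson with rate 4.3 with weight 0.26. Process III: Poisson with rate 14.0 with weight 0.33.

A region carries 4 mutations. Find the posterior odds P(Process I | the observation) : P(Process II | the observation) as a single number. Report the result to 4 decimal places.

0.8096

Since P(k|x) ∝ π_k f_k(x), the posterior odds are π_i f_i(x) / (π_j f_j(x)).
Component likelihoods at x = 4 mutations:
  p_I = e^(−2.1)·2.1^4/4! = 0.099231
  p_II = e^(−4.3)·4.3^4/4! = 0.193284
  p_III = e^(−14.0)·14.0^4/4! = 0.001331
Odds = (0.41/0.26) × (0.099231/0.193284) = 1.57692 × 0.513395 ≈ 0.8096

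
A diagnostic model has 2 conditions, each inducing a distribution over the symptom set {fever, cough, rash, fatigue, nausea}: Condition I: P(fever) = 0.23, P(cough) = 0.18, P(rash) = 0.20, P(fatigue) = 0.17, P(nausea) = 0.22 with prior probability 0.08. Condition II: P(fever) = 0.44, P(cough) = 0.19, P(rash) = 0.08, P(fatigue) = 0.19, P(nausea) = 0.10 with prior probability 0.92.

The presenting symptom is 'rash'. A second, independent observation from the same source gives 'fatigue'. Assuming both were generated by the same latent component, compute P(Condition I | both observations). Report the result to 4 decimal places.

0.1628

Apply Bayes' rule: the posterior for each component is proportional to its prior times its likelihood at x.
Since both observations come from the same component, the likelihood for component k is f_k(x₁)·f_k(x₂).
  f_I = [P(rash | comp) = 0.20] × [0.17] = 0.034
  f_II = [P(rash | comp) = 0.08] × [0.19] = 0.0152
Multiply by the mixture weights:
  w_I·f_I = 0.08 × 0.034 = 0.00272
  w_II·f_II = 0.92 × 0.0152 = 0.013984
Sum: 0.00272 + 0.013984 = 0.016704
P(Condition I | x₁,x₂) = 0.00272 / 0.016704 ≈ 0.1628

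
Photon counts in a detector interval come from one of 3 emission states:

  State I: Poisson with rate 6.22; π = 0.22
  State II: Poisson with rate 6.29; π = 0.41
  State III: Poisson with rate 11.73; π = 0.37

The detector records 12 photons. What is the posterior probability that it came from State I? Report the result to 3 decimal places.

0.060

By Bayes' theorem, P(k | x) = P(Z=k) f_k(x) / Σ_j P(Z=j) f_j(x).
Poisson probabilities:
  p_I = 0.0139263
  p_II = 0.0148511
  p_III = 0.114016
Prior × likelihood for each component:
  P(Z=I)·p_I = 0.22 × 0.0139263 = 0.00306379
  P(Z=II)·p_II = 0.41 × 0.0148511 = 0.00608895
  P(Z=III)·p_III = 0.37 × 0.114016 = 0.0421858
Evidence: 0.00306379 + 0.00608895 + 0.0421858 = 0.0513386
So the posterior for State I is 0.00306379 / 0.0513386 ≈ 0.060.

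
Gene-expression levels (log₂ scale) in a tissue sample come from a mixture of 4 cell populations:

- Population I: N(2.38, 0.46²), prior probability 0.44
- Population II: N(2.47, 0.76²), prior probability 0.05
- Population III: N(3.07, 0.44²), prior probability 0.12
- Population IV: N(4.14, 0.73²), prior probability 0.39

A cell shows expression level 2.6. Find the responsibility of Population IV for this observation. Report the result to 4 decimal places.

The responsibility of component k is π_k f_k(x) divided by Σ_j π_j f_j(x).
Evaluate each component's likelihood at the observed value:
  p_I = 0.773541
  p_II = 0.517301
  p_III = 0.512495
  p_IV = 0.0590476
Weight by the priors:
  π_I·p_I = 0.44 × 0.773541 = 0.340358
  π_II·p_II = 0.05 × 0.517301 = 0.025865
  π_III·p_III = 0.12 × 0.512495 = 0.0614994
  π_IV·p_IV = 0.39 × 0.0590476 = 0.0230286
Normaliser: 0.340358 + 0.025865 + 0.0614994 + 0.0230286 = 0.450751
P(Population IV | 2.6) ≈ 0.0511

0.0511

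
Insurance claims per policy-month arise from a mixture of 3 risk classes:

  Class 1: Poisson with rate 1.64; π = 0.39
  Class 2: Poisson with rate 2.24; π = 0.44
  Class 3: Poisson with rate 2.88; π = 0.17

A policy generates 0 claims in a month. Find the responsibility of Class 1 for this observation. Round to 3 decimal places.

0.573

The responsibility of component k is π_k f_k(x) divided by Σ_j π_j f_j(x).
Component likelihoods at x = 0 claims:
  p_1 = 0.19398
  p_2 = 0.106459
  p_3 = 0.0561348
Weight by the priors:
  π_1·p_1 = 0.39 × 0.19398 = 0.0756522
  π_2·p_2 = 0.44 × 0.106459 = 0.0468417
  π_3·p_3 = 0.17 × 0.0561348 = 0.00954291
Normaliser: 0.0756522 + 0.0468417 + 0.00954291 = 0.132037
Responsibility of Class 1: 0.0756522 / 0.132037 ≈ 0.573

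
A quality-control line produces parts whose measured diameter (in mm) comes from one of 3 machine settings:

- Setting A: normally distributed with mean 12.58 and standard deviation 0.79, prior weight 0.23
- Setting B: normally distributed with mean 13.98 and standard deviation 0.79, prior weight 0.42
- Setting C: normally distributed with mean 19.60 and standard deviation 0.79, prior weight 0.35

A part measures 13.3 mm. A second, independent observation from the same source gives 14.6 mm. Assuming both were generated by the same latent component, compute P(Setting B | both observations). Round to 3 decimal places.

0.974

Posterior ∝ prior × likelihood, so P(k | x) ∝ π_k f_k(x); normalise over all components.
Since both observations come from the same component, the likelihood for component k is f_k(x₁)·f_k(x₂).
  p_A = [(1/(0.79·√(2π)))·exp(−(13.3−12.58)²/(2·0.79²)) = 0.504990·exp(-0.41532) = 0.333359] × [0.0192116] = 0.00640435
  p_B = [(1/(0.79·√(2π)))·exp(−(13.3−13.98)²/(2·0.79²)) = 0.504990·exp(-0.37045) = 0.348656] × [0.371139] = 0.1294
  p_C = [(1/(0.79·√(2π)))·exp(−(13.3−19.60)²/(2·0.79²)) = 0.504990·exp(-31.79779) = 7.8285e-15] × [1.01127e-09] = 7.91674e-24
Unnormalised posteriors:
  π_A·p_A = 0.23 × 0.00640435 = 0.001473
  π_B·p_B = 0.42 × 0.1294 = 0.0543479
  π_C·p_C = 0.35 × 7.91674e-24 = 2.77086e-24
Marginal: 0.001473 + 0.0543479 + 2.77086e-24 = 0.0558209
P(Setting B | data) ≈ 0.974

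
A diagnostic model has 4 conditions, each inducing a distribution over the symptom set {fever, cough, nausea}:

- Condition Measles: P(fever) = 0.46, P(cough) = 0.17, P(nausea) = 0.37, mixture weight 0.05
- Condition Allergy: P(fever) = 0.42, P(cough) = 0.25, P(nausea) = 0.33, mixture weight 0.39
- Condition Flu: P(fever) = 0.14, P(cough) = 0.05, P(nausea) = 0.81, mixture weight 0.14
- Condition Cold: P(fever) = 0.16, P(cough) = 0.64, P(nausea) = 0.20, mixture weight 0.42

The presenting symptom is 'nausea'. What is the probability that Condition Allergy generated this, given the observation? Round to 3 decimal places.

0.373

By Bayes' theorem, P(k | x) = π_k f_k(x) / Σ_j π_j f_j(x).
Categorical probabilities:
  f_Measles = 0.37
  f_Allergy = 0.33
  f_Flu = 0.81
  f_Cold = 0.2
Prior × likelihood for each component:
  π_Measles·f_Measles = 0.05 × 0.37 = 0.0185
  π_Allergy·f_Allergy = 0.39 × 0.33 = 0.1287
  π_Flu·f_Flu = 0.14 × 0.81 = 0.1134
  π_Cold·f_Cold = 0.42 × 0.2 = 0.084
Evidence: 0.0185 + 0.1287 + 0.1134 + 0.084 = 0.3446
P(Condition Allergy | 'nausea') ≈ 0.373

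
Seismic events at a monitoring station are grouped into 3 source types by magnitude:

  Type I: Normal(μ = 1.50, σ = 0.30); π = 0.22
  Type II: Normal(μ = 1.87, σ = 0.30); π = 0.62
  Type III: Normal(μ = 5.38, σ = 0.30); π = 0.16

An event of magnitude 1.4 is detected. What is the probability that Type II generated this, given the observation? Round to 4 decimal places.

The responsibility of component k is π_k f_k(x) divided by Σ_j π_j f_j(x).
Evaluate each component's likelihood at the observed value:
  L_I = 1.25794
  L_II = 0.389774
  L_III = 8.03358e-39
Multiply by the mixture weights:
  π_I·L_I = 0.22 × 1.25794 = 0.276748
  π_II·L_II = 0.62 × 0.389774 = 0.24166
  π_III·L_III = 0.16 × 8.03358e-39 = 1.28537e-39
Normaliser: 0.276748 + 0.24166 + 1.28537e-39 = 0.518408
Responsibility of Type II: 0.24166 / 0.518408 ≈ 0.4662

0.4662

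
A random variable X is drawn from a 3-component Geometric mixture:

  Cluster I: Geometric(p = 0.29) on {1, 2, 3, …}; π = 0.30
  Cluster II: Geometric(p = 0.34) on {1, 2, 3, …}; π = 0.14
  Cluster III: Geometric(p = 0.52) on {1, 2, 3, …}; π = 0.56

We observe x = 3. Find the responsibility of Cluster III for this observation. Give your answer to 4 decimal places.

0.5095

Posterior ∝ prior × likelihood, so P(k | x) ∝ P(Z=k) f_k(x); normalise over all components.
Evaluate each component's likelihood at the observed value:
  p_I = 0.146189
  p_II = 0.148104
  p_III = 0.119808
Unnormalised posteriors:
  P(Z=I)·p_I = 0.30 × 0.146189 = 0.0438567
  P(Z=II)·p_II = 0.14 × 0.148104 = 0.0207346
  P(Z=III)·p_III = 0.56 × 0.119808 = 0.0670925
Sum: 0.0438567 + 0.0207346 + 0.0670925 = 0.131684
Responsibility of Cluster III: 0.0670925 / 0.131684 ≈ 0.5095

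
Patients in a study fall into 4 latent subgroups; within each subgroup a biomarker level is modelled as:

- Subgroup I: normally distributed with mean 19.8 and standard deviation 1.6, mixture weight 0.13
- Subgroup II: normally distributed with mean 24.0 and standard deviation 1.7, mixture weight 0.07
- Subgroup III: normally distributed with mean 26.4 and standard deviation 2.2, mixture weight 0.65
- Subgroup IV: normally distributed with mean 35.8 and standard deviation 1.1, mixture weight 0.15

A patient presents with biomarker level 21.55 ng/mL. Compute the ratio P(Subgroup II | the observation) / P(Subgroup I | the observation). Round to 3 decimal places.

0.326

Only the two components matter; the odds are (π_i f_i(x)) / (π_j f_j(x)).
Evaluate each component's likelihood at the observed value:
  f_I = (1/(1.6·√(2π)))·exp(−(21.55−19.8)²/(2·1.6²)) = 0.249339·exp(-0.59814) = 0.137094
  f_II = (1/(1.7·√(2π)))·exp(−(21.55−24.0)²/(2·1.7²)) = 0.234672·exp(-1.03849) = 0.0830708
  f_III = (1/(2.2·√(2π)))·exp(−(21.55−26.4)²/(2·2.2²)) = 0.181337·exp(-2.43001) = 0.0159642
  f_IV = (1/(1.1·√(2π)))·exp(−(21.55−35.8)²/(2·1.1²)) = 0.362675·exp(-83.91012) = 1.31164e-37
Odds = (0.07/0.13) × (0.0830708/0.137094) = 0.538462 × 0.60594 ≈ 0.326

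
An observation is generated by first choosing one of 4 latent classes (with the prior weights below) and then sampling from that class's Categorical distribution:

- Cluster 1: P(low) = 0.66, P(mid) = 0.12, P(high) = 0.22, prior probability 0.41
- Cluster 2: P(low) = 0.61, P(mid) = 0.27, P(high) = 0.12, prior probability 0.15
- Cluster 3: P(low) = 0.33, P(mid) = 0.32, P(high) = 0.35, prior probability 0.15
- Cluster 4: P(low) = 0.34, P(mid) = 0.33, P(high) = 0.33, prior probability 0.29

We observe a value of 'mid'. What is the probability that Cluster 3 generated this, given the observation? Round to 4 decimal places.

0.2057

Apply Bayes' rule: the posterior for each component is proportional to its prior times its likelihood at x.
Component likelihoods at x = 'mid':
  f_1 = 0.12
  f_2 = 0.27
  f_3 = 0.32
  f_4 = 0.33
Weight by the priors:
  P(Z=1)·f_1 = 0.41 × 0.12 = 0.0492
  P(Z=2)·f_2 = 0.15 × 0.27 = 0.0405
  P(Z=3)·f_3 = 0.15 × 0.32 = 0.048
  P(Z=4)·f_4 = 0.29 × 0.33 = 0.0957
Evidence: 0.0492 + 0.0405 + 0.048 + 0.0957 = 0.2334
So the posterior for Cluster 3 is 0.048 / 0.2334 ≈ 0.2057.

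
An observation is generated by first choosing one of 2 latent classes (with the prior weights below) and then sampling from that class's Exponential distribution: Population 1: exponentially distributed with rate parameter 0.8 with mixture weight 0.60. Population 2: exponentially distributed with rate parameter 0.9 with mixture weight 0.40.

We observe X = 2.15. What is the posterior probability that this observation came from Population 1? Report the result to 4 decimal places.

0.6231

The responsibility of component k is π_k f_k(x) divided by Σ_j π_j f_j(x).
Evaluate each component's likelihood at the observed value:
  f_1 = 0.8·e^(−0.8·2.15) = 0.8·e^(−1.7200) = 0.143253
  f_2 = 0.9·e^(−0.9·2.15) = 0.9·e^(−1.9350) = 0.129982
Multiply by the mixture weights:
  π_1·f_1 = 0.60 × 0.143253 = 0.0859518
  π_2·f_2 = 0.40 × 0.129982 = 0.0519927
Sum: 0.0859518 + 0.0519927 = 0.137944
P(Population 1 | x) ≈ 0.6231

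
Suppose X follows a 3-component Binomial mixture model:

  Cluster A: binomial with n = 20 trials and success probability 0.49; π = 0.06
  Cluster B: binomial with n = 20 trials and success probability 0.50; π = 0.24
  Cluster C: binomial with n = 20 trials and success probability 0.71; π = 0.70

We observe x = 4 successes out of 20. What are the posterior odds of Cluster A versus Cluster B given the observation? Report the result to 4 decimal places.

Only the two components matter; the odds are (P(Z=i) f_i(x)) / (P(Z=j) f_j(x)).
Binomial probabilities:
  L_A = 0.00585061
  L_B = 0.00462055
  L_C = 3.08102e-06
Odds = (0.06/0.24) × (0.00585061/0.00462055) = 0.25 × 1.26621 ≈ 0.3166

0.3166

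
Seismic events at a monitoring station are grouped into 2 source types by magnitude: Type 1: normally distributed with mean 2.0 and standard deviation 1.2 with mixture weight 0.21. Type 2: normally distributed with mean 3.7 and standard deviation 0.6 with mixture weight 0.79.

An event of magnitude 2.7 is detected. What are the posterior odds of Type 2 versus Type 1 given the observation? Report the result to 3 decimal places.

2.224

Since P(k|x) ∝ w_k f_k(x), the posterior odds are w_i f_i(x) / (w_j f_j(x)).
Normal densities:
  p_1 = (1/(1.2·√(2π)))·exp(−(2.7−2.0)²/(2·1.2²)) = 0.332452·exp(-0.17014) = 0.280439
  p_2 = (1/(0.6·√(2π)))·exp(−(2.7−3.7)²/(2·0.6²)) = 0.664904·exp(-1.38889) = 0.165795
Posterior odds = (w_2·p_2) / (w_1·p_1) = (0.79·0.165795) / (0.21·0.280439) = 0.130978 / 0.0588922 ≈ 2.224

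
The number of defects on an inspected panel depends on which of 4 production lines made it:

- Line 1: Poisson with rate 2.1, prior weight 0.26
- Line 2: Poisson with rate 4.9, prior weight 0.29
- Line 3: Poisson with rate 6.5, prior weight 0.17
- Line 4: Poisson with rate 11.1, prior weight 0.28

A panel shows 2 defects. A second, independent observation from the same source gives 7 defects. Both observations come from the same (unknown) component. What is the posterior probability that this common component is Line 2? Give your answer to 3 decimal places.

By Bayes' theorem, P(k | x) = π_k f_k(x) / Σ_j π_j f_j(x).
Since both observations come from the same component, the likelihood for component k is f_k(x₁)·f_k(x₂).
  f_1 = [e^(−2.1)·2.1^2/2! = 0.270016] × [0.00437609] = 0.00118162
  f_2 = [e^(−4.9)·4.9^2/2! = 0.0893962] × [0.100207] = 0.00895815
  f_3 = [e^(−6.5)·6.5^2/2! = 0.0317602] × [0.146234] = 0.00464442
  f_4 = [e^(−11.1)·11.1^2/2! = 0.000930995] × [0.0622532] = 5.79574e-05
Unnormalised posteriors:
  π_1·f_1 = 0.26 × 0.00118162 = 0.00030722
  π_2·f_2 = 0.29 × 0.00895815 = 0.00259786
  π_3·f_3 = 0.17 × 0.00464442 = 0.000789551
  π_4·f_4 = 0.28 × 5.79574e-05 = 1.62281e-05
Normaliser: 0.00030722 + 0.00259786 + 0.000789551 + 1.62281e-05 = 0.00371086
So the posterior for Line 2 is 0.00259786 / 0.00371086 ≈ 0.700.

0.700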